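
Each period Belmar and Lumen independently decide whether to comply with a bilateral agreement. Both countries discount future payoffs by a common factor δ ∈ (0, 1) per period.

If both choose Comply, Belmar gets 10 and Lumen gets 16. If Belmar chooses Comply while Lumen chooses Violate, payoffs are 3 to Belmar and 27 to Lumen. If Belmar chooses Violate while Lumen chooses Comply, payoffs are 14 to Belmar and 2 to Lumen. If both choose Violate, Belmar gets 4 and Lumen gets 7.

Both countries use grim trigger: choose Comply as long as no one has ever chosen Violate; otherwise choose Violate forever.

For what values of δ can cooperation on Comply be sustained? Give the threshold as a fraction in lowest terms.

Belmar's threshold: (14−10)/(14−4) = 2/5.
Lumen's threshold: (27−16)/(27−7) = 11/20.
2/5 < 11/20, so Lumen binds and δ* = 11/20.

11/20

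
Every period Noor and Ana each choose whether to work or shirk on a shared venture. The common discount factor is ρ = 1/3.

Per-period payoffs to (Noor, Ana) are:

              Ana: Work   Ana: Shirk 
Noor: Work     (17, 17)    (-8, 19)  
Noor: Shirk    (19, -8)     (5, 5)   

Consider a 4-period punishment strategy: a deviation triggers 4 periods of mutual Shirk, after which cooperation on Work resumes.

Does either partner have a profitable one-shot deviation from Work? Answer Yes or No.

A one-shot deviation gives 19 now, then 5 for 4 periods, then back to 17.
Gain from deviating: (19−17) today; loss: (17−5) in each of the next 4 periods.
No-deviation condition: (17−5)(ρ+…+ρ^4) ≥ 19−17, i.e. ρ+…+ρ^4 ≥ 1/6.
At ρ = 1/3: ρ+…+ρ^4 = 0.4938 ≥ 0.1667.
So cooperation is sustainable.

No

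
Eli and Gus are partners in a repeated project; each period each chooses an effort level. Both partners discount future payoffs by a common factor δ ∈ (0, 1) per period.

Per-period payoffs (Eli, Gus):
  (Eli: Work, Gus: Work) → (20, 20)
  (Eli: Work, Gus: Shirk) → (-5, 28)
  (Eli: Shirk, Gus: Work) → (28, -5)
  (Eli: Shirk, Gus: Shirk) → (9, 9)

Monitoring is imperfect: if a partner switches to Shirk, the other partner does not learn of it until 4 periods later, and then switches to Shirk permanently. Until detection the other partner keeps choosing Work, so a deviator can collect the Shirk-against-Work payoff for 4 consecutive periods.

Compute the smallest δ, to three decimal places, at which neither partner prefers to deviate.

0.806

The best deviation is to choose Shirk for all 4 undetected periods, earning 28 each, then 9 forever once detected.
Deviation value: 28(1−δ^4)/(1−δ) + 9δ^4/(1−δ); cooperation value: 20/(1−δ).
IC: 20 ≥ 28(1−δ^4) + 9δ^4 = 28 − 19δ^4.
So δ^4 ≥ 8/19, giving δ ≥ (8/19)^(1/4) ≈ 0.806.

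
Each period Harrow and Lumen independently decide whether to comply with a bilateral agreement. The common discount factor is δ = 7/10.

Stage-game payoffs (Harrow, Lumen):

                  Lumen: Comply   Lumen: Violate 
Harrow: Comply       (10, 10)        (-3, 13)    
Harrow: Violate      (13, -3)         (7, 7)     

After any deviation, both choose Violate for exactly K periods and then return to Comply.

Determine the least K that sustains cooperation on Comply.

No profitable deviation requires (10−7)(δ+…+δ^K) ≥ 13−10, i.e. δ+…+δ^K ≥ 1 ≈ 1.0000.
With δ = 7/10, the partial sums are K=1: 0.7000, K=2: 1.1900.
K = 2 is the first length at which the sum reaches 1.0000.

2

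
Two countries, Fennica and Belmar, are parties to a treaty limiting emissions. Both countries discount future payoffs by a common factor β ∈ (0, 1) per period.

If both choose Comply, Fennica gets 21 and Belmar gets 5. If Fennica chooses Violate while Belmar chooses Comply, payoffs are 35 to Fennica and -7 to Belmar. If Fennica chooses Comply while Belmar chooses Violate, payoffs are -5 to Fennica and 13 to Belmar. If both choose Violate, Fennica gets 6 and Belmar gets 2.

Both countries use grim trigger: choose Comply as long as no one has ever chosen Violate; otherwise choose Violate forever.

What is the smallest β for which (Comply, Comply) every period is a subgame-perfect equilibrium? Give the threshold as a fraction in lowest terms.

8/11

Fennica's threshold: (35−21)/(35−6) = 14/29.
Belmar's threshold: (13−5)/(13−2) = 8/11.
14/29 < 8/11, so Belmar binds and β* = 8/11.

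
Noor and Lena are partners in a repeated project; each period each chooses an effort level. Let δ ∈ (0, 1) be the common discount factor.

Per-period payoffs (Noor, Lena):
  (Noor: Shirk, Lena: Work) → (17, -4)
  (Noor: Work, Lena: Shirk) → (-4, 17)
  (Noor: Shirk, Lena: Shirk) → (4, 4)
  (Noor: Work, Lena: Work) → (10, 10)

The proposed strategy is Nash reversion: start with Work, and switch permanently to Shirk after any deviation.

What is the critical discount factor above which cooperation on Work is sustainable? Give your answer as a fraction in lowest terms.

7/13

One-period gain from deviating is 17 − 10 = 7. The loss is 10 − 4 = 6 in every subsequent period, with present value 6·δ/(1−δ).
Deviation is unprofitable when 6·δ/(1−δ) ≥ 7, i.e. δ/(1−δ) ≥ 7/6.
Equivalently δ ≥ 7/(7+6) = 7/13.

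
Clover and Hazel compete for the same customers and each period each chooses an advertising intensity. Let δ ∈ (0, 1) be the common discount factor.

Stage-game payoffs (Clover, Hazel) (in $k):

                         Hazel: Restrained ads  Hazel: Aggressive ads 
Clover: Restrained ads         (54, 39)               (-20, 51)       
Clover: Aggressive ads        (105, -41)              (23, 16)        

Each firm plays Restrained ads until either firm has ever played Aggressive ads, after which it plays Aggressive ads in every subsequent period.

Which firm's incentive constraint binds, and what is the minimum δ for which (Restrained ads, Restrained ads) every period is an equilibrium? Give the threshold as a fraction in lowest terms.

Clover's threshold: (105−54)/(105−23) = 51/82.
Hazel's threshold: (51−39)/(51−16) = 12/35.
51/82 > 12/35, so Clover binds and δ* = 51/82.

Clover; δ ≥ 51/82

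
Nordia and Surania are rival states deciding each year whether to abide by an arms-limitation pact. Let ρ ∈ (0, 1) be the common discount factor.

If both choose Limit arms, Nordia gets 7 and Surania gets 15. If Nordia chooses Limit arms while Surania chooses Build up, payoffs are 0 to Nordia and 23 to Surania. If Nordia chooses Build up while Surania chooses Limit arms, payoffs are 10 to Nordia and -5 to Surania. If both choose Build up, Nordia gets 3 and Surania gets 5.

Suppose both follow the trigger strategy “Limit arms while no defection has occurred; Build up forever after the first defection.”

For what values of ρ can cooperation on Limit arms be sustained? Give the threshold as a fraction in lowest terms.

4/9

For Nordia: deviation gain 10−7 = 3, per-period punishment loss 7−3 = 4. IC gives ρ ≥ 3/7.
For Surania: gain 8, loss 10 per period, so ρ ≥ 8/18 = 4/9.
The tighter constraint is Surania's, so cooperation needs ρ ≥ 4/9.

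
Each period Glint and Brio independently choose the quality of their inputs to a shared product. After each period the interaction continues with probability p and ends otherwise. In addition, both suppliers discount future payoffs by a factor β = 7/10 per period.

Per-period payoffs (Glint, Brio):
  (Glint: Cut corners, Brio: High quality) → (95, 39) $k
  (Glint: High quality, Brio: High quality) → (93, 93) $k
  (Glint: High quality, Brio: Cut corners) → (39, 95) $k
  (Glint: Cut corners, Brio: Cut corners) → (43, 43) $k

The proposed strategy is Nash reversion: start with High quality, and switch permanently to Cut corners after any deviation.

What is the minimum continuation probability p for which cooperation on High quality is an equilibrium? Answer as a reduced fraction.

5/91

With continuation probability p and discount β, the effective per-period discount factor is βp.
Grim-trigger IC: βp ≥ (95−93)/(95−43) = 1/26.
So p ≥ (1/26)/(7/10) = 5/91.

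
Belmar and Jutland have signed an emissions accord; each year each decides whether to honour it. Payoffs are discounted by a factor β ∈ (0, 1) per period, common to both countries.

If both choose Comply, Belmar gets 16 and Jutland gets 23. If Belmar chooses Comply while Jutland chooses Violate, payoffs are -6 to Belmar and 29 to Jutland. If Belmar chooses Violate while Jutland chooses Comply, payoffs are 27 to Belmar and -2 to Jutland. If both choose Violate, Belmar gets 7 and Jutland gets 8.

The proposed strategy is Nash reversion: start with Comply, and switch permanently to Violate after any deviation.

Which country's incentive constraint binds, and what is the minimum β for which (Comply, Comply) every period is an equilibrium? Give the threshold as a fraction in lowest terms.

For Belmar: deviation gain 27−16 = 11, per-period punishment loss 16−7 = 9. IC gives β ≥ 11/20.
For Jutland: gain 6, loss 15 per period, so β ≥ 6/21 = 2/7.
The tighter constraint is Belmar's, so cooperation needs β ≥ 11/20.

Belmar; β ≥ 11/20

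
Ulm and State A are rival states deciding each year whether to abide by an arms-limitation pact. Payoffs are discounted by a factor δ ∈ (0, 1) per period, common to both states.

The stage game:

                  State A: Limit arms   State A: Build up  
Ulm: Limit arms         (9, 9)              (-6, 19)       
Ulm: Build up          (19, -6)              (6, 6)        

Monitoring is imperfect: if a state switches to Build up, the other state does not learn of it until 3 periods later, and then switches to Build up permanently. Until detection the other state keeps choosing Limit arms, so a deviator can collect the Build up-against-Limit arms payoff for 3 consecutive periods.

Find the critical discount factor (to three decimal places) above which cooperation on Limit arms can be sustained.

The best deviation is to choose Build up for all 3 undetected periods, earning 19 each, then 6 forever once detected.
Deviation value: 19(1−δ^3)/(1−δ) + 6δ^3/(1−δ); cooperation value: 9/(1−δ).
IC: 9 ≥ 19(1−δ^3) + 6δ^3 = 19 − 13δ^3.
So δ^3 ≥ 10/13, giving δ ≥ (10/13)^(1/3) ≈ 0.916.

0.916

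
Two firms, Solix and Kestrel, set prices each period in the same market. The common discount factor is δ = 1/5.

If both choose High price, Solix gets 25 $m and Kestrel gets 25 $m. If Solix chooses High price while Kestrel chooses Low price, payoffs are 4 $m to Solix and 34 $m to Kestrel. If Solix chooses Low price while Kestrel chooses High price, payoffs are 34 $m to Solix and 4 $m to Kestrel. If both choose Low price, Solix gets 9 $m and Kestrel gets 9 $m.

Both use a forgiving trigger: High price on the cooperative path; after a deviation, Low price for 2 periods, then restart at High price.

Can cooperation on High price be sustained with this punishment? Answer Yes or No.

No

A one-shot deviation gives 34 now, then 9 for 2 periods, then back to 25.
Gain from deviating: (34−25) today; loss: (25−9) in each of the next 2 periods.
No-deviation condition: (25−9)(δ+…+δ^2) ≥ 34−25, i.e. δ+…+δ^2 ≥ 9/16.
At δ = 1/5: δ+…+δ^2 = 0.2400 < 0.5625.
So cooperation is not sustainable.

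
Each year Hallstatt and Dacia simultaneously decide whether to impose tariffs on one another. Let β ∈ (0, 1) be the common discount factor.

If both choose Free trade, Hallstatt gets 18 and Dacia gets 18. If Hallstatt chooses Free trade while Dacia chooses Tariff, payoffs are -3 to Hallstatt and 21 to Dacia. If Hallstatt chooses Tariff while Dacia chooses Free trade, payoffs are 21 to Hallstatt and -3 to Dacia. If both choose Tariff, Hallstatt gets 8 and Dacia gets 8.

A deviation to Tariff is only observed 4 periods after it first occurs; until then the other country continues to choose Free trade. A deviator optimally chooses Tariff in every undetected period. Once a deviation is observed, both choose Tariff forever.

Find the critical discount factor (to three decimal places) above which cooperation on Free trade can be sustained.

0.693

Deviating for the 4 undetected periods gains 21−18 = 3 per period over cooperation, then loses 18−8 = 10 per period forever once punishment starts.
Gain: 3(1 + β + … + β^3); loss: 10·β^4/(1−β).
No profitable deviation ⇔ 3(1−β^4) ≤ 10·β^4, i.e. β^4 ≥ 3/(3+10) = 3/13.
Hence β ≥ (3/13)^(1/4) ≈ 0.693.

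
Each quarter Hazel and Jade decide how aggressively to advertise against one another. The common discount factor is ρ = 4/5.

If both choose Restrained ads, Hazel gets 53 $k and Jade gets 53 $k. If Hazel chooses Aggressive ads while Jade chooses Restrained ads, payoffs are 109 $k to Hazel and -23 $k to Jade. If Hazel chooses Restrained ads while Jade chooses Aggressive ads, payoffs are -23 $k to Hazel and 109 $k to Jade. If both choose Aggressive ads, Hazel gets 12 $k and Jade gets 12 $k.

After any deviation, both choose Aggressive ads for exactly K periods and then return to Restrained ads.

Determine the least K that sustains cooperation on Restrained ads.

2

No profitable deviation requires (53−12)(ρ+…+ρ^K) ≥ 109−53, i.e. ρ+…+ρ^K ≥ 56/41 ≈ 1.3659.
With ρ = 4/5, the partial sums are K=1: 0.8000, K=2: 1.4400.
K = 2 is the first length at which the sum reaches 1.3659.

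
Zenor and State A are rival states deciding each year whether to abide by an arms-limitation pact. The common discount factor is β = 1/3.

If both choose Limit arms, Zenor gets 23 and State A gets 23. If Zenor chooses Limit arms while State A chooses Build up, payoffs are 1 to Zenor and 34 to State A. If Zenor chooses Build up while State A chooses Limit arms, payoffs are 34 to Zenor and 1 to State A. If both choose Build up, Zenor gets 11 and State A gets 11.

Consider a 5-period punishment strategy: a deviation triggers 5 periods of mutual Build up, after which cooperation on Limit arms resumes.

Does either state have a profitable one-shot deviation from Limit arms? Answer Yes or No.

A one-shot deviation gives 34 now, then 11 for 5 periods, then back to 23.
Gain from deviating: (34−23) today; loss: (23−11) in each of the next 5 periods.
No-deviation condition: (23−11)(β+…+β^5) ≥ 34−23, i.e. β+…+β^5 ≥ 11/12.
At β = 1/3: β+…+β^5 = 0.4979 < 0.9167.
So cooperation is not sustainable.

Yes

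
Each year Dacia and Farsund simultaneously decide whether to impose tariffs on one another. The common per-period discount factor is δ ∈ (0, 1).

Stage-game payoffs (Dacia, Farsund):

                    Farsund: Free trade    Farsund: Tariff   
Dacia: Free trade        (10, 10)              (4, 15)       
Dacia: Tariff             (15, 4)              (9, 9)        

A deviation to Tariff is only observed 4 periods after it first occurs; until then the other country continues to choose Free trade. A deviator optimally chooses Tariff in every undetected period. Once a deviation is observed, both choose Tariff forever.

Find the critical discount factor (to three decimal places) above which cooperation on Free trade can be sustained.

0.955

A deviator earns 15 for 4 periods, then 9 forever; cooperating earns 10 forever. Multiplying the IC by (1−δ):
10 ≥ 15(1−δ^4) + 9δ^4, so 6·δ^4 ≥ 5 and δ^4 ≥ 5/6.
δ ≥ (5/6)^(1/4) ≈ 0.955.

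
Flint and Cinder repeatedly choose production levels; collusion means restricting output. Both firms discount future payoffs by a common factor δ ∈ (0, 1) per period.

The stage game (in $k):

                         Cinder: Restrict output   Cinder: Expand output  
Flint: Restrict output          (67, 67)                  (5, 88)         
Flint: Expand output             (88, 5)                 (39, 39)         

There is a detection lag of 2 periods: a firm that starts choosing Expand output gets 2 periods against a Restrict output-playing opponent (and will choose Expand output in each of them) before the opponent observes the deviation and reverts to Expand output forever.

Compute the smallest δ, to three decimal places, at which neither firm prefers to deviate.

0.655

Deviating for the 2 undetected periods gains 88−67 = 21 per period over cooperation, then loses 67−39 = 28 per period forever once punishment starts.
Gain: 21(1 + δ + … + δ^1); loss: 28·δ^2/(1−δ).
No profitable deviation ⇔ 21(1−δ^2) ≤ 28·δ^2, i.e. δ^2 ≥ 21/(21+28) = 3/7.
Hence δ ≥ (3/7)^(1/2) ≈ 0.655.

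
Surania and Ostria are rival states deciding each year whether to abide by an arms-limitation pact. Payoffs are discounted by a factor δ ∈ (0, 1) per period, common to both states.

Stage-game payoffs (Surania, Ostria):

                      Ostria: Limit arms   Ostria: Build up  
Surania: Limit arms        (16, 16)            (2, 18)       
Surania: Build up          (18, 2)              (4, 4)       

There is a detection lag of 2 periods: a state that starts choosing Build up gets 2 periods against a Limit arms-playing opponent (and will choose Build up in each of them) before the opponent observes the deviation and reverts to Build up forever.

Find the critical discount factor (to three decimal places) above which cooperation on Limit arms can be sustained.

A deviator earns 18 for 2 periods, then 4 forever; cooperating earns 16 forever. Multiplying the IC by (1−δ):
16 ≥ 18(1−δ^2) + 4δ^2, so 14·δ^2 ≥ 2 and δ^2 ≥ 1/7.
δ ≥ (1/7)^(1/2) ≈ 0.378.

0.378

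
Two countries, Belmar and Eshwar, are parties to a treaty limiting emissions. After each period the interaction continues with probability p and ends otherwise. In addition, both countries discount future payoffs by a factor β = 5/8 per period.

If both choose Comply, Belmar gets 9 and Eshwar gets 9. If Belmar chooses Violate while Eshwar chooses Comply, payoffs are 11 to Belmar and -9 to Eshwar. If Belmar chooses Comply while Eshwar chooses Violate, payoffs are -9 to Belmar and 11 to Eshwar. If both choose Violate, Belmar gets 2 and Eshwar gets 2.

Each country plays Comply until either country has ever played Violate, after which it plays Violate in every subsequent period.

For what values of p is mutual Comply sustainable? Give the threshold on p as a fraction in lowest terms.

16/45

Expected continuation weight on next period's payoff is β·p = 5/8·p, which plays the role of the discount factor.
Cooperation requires 5/8·p ≥ (11−9)/(11−2) = 2/9, hence p ≥ 16/45.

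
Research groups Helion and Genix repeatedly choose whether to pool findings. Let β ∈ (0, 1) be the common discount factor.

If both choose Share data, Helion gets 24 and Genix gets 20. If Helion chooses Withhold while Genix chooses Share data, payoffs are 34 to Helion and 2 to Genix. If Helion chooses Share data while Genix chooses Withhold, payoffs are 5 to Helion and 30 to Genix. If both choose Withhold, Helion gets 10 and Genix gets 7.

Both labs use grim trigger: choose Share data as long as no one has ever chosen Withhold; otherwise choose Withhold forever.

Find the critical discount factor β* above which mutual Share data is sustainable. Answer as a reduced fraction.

For Helion: deviation gain 34−24 = 10, per-period punishment loss 24−10 = 14. IC gives β ≥ 10/24 = 5/12.
For Genix: gain 10, loss 13 per period, so β ≥ 10/23.
The tighter constraint is Genix's, so cooperation needs β ≥ 10/23.

10/23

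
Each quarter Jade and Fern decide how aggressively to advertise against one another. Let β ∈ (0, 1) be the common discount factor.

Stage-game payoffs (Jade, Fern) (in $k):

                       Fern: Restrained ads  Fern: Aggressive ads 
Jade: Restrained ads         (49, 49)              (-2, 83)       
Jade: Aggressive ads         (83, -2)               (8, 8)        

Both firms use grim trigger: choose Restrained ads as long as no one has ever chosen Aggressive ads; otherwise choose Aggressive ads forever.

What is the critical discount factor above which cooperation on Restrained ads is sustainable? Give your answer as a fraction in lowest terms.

34/75

Cooperation forever yields 49 each period: 49/(1−β).
Deviating yields 83 once, then 8 forever: 83 + 8β/(1−β).
No profitable deviation requires 49/(1−β) ≥ 83 + 8β/(1−β).
Multiplying by (1−β): 49 ≥ 83(1−β) + 8β = 83 − 75β.
So 75β ≥ 34, i.e. β ≥ 34/75.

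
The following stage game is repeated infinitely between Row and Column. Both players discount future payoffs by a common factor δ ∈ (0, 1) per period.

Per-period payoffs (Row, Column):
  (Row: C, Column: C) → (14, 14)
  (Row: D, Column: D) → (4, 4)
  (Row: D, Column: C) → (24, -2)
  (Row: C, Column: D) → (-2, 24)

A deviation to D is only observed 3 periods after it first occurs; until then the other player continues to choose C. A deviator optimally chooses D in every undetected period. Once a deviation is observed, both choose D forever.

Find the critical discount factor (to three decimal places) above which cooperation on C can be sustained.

A deviator earns 24 for 3 periods, then 4 forever; cooperating earns 14 forever. Multiplying the IC by (1−δ):
14 ≥ 24(1−δ^3) + 4δ^3, so 20·δ^3 ≥ 10 and δ^3 ≥ 1/2.
δ ≥ (1/2)^(1/3) ≈ 0.794.

0.794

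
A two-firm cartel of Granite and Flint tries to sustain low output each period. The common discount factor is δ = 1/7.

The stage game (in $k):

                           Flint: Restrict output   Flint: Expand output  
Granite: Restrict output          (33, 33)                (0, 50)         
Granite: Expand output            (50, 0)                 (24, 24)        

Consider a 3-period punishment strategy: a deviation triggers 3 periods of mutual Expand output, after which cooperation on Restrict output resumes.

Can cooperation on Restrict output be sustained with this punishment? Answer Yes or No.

No

Comparing payoff streams over the 4 periods until play realigns: cooperate → 33(1+δ+…+δ^3); deviate → 50 + 24(δ+…+δ^3).
Cooperation is sustained iff (33−24)(δ+…+δ^3) ≥ 50−33.
δ+…+δ^3 = 1/7·(1−(1/7)^3)/(1−1/7) = 0.1662, and (50−33)/(33−24) = 1.8889.
0.1662 < 1.8889, so cooperation is not sustainable.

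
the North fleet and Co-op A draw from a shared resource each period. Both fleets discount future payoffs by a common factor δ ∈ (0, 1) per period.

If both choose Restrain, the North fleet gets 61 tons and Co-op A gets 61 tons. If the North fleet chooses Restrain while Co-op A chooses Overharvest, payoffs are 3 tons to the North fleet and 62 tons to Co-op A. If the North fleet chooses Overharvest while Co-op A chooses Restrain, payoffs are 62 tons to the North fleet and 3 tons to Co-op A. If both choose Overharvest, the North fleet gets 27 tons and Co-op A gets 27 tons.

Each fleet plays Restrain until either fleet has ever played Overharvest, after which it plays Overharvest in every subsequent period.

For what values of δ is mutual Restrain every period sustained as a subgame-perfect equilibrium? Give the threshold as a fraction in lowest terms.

1/35

Under grim trigger the critical discount factor is (T−C)/(T−P) with T = 62, C = 61, P = 27.
δ* = (62−61)/(62−27) = 1/35.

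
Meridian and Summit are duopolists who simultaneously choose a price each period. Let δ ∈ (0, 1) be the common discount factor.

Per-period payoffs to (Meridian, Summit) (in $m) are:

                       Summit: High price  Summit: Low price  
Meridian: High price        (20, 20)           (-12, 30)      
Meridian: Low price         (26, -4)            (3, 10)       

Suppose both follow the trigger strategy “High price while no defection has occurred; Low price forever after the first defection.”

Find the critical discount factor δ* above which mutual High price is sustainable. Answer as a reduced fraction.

Meridian: cooperation gives 20 each period; deviation gives 26 once then 3 forever.
  20/(1−δ) ≥ 26 + 3δ/(1−δ) ⇒ δ ≥ 6/23.
Summit: cooperation gives 20 each period; deviation gives 30 once then 10 forever.
  δ ≥ 10/20 = 1/2.
Both must hold, so the binding constraint is Summit's: δ ≥ 1/2.

1/2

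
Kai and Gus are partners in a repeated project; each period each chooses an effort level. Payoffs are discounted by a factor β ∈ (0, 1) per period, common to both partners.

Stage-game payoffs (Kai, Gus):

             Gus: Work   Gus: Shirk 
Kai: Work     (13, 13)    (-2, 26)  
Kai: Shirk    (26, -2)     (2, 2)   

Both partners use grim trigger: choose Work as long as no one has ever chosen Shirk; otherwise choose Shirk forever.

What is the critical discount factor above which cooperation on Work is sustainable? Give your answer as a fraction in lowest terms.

13/24

One-period gain from deviating is 26 − 13 = 13. The loss is 13 − 2 = 11 in every subsequent period, with present value 11·β/(1−β).
Deviation is unprofitable when 11·β/(1−β) ≥ 13, i.e. β/(1−β) ≥ 13/11.
Equivalently β ≥ 13/(13+11) = 13/24.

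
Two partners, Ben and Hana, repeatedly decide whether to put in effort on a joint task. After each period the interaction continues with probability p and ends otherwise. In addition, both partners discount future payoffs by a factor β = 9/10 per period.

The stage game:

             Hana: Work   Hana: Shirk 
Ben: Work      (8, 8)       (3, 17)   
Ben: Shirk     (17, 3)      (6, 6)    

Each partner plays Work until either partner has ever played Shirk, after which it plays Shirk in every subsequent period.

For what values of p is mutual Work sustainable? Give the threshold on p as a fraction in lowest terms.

Expected continuation weight on next period's payoff is β·p = 9/10·p, which plays the role of the discount factor.
Cooperation requires 9/10·p ≥ (17−8)/(17−6) = 9/11, hence p ≥ 10/11.

10/11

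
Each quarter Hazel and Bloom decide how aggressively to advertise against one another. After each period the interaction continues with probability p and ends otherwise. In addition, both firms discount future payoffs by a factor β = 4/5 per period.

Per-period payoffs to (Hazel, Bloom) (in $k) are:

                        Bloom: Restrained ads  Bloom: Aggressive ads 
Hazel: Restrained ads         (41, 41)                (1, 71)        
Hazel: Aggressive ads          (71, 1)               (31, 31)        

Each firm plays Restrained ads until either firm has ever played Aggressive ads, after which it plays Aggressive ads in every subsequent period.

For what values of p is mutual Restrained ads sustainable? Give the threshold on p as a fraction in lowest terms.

15/16

Expected continuation weight on next period's payoff is β·p = 4/5·p, which plays the role of the discount factor.
Cooperation requires 4/5·p ≥ (71−41)/(71−31) = 3/4, hence p ≥ 15/16.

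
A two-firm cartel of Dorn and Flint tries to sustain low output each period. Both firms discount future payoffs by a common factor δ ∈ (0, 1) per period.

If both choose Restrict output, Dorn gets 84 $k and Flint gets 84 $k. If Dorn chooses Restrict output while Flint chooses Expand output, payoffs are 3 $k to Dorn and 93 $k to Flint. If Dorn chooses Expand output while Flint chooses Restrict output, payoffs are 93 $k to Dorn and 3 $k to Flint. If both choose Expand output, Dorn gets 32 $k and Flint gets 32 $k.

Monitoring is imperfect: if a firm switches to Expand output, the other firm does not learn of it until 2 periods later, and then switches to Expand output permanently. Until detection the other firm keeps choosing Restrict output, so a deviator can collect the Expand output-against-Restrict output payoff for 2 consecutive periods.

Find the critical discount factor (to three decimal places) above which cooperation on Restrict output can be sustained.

0.384

The best deviation is to choose Expand output for all 2 undetected periods, earning 93 each, then 32 forever once detected.
Deviation value: 93(1−δ^2)/(1−δ) + 32δ^2/(1−δ); cooperation value: 84/(1−δ).
IC: 84 ≥ 93(1−δ^2) + 32δ^2 = 93 − 61δ^2.
So δ^2 ≥ 9/61, giving δ ≥ (9/61)^(1/2) ≈ 0.384.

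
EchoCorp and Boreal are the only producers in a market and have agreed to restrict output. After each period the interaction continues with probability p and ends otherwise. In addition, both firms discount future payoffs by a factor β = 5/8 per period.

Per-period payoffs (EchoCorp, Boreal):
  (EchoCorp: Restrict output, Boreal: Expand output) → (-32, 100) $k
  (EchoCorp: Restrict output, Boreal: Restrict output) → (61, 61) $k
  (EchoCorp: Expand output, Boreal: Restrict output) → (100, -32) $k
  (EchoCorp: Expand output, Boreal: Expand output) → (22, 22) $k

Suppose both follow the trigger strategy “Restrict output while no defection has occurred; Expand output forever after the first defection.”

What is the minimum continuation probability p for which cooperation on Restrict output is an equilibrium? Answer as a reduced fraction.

4/5

Expected continuation weight on next period's payoff is β·p = 5/8·p, which plays the role of the discount factor.
Cooperation requires 5/8·p ≥ (100−61)/(100−22) = 1/2, hence p ≥ 4/5.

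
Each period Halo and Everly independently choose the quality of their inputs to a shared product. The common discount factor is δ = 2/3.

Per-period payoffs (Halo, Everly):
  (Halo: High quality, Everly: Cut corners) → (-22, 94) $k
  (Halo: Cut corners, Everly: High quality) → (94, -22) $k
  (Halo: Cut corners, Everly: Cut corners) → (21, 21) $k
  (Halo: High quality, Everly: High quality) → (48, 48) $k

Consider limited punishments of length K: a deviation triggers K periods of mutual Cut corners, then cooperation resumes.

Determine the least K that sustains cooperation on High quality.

5

IC: δ(1−δ^K)/(1−δ) ≥ (94−48)/(48−21) = 46/27.
With δ = 2/3: need 1 − δ^K ≥ 46/27·(1−2/3)/(2/3), i.e. δ^K ≤ 0.1481.
Since (2/3)^4 = 0.1975 and (2/3)^5 = 0.1317, the smallest such K is 5.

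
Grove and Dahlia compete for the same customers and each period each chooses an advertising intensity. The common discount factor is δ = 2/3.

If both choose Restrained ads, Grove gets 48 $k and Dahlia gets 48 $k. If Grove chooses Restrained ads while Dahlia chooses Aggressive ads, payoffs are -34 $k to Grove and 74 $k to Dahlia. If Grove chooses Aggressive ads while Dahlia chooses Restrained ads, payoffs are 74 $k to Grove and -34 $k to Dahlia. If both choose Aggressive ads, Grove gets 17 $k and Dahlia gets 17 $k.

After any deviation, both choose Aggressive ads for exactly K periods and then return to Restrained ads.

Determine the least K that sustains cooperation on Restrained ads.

No profitable deviation requires (48−17)(δ+…+δ^K) ≥ 74−48, i.e. δ+…+δ^K ≥ 26/31 ≈ 0.8387.
With δ = 2/3, the partial sums are K=1: 0.6667, K=2: 1.1111.
K = 2 is the first length at which the sum reaches 0.8387.

2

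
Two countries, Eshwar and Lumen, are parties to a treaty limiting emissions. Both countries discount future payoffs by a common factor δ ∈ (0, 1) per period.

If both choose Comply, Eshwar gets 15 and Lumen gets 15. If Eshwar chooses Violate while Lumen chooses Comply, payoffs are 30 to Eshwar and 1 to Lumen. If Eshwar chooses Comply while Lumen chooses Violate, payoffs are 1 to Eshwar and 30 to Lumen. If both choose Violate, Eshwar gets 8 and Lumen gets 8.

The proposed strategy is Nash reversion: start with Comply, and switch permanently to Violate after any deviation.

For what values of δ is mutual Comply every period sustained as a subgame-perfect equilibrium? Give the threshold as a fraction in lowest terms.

15/22

One-period gain from deviating is 30 − 15 = 15. The loss is 15 − 8 = 7 in every subsequent period, with present value 7·δ/(1−δ).
Deviation is unprofitable when 7·δ/(1−δ) ≥ 15, i.e. δ/(1−δ) ≥ 15/7.
Equivalently δ ≥ 15/(15+7) = 15/22.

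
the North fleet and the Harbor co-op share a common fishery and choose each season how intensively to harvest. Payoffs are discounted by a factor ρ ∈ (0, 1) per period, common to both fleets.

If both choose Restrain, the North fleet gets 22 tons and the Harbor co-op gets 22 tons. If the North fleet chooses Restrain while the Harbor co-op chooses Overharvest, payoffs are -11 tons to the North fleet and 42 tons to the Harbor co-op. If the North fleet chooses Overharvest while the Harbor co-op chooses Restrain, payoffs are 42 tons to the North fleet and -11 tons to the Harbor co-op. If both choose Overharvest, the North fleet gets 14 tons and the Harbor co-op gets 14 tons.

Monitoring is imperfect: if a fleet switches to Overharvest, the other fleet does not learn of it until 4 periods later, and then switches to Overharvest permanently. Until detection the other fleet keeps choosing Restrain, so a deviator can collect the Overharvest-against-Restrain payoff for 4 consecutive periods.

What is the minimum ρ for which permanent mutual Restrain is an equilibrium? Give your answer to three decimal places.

0.919

Deviating for the 4 undetected periods gains 42−22 = 20 per period over cooperation, then loses 22−14 = 8 per period forever once punishment starts.
Gain: 20(1 + ρ + … + ρ^3); loss: 8·ρ^4/(1−ρ).
No profitable deviation ⇔ 20(1−ρ^4) ≤ 8·ρ^4, i.e. ρ^4 ≥ 20/(20+8) = 5/7.
Hence ρ ≥ (5/7)^(1/4) ≈ 0.919.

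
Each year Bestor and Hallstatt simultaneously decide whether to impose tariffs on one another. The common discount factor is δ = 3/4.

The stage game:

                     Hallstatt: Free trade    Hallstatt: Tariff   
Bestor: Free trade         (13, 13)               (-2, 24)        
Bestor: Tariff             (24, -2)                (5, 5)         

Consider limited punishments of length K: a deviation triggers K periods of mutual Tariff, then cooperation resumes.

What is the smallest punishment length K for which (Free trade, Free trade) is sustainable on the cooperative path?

3

No profitable deviation requires (13−5)(δ+…+δ^K) ≥ 24−13, i.e. δ+…+δ^K ≥ 11/8 ≈ 1.3750.
With δ = 3/4, the partial sums are K=1: 0.7500, K=2: 1.3125, K=3: 1.7344.
K = 3 is the first length at which the sum reaches 1.3750.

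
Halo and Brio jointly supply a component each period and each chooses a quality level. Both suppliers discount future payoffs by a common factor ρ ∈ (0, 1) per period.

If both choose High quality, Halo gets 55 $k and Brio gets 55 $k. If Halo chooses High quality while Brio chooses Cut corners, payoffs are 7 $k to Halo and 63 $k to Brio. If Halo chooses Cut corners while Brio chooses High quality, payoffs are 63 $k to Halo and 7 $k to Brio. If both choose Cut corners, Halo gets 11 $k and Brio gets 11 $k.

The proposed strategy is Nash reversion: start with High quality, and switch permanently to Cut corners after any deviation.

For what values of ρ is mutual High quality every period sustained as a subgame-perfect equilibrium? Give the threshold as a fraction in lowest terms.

One-period gain from deviating is 63 − 55 = 8. The loss is 55 − 11 = 44 in every subsequent period, with present value 44·ρ/(1−ρ).
Deviation is unprofitable when 44·ρ/(1−ρ) ≥ 8, i.e. ρ/(1−ρ) ≥ 2/11.
Equivalently ρ ≥ 8/(8+44) = 2/13.

2/13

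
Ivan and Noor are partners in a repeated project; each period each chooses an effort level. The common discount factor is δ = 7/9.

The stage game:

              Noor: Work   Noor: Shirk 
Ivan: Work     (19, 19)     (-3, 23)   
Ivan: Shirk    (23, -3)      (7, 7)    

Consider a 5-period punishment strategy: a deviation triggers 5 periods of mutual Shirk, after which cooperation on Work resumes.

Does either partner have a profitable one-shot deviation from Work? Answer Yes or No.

Comparing payoff streams over the 6 periods until play realigns: cooperate → 19(1+δ+…+δ^5); deviate → 23 + 7(δ+…+δ^5).
Cooperation is sustained iff (19−7)(δ+…+δ^5) ≥ 23−19.
δ+…+δ^5 = 7/9·(1−(7/9)^5)/(1−7/9) = 2.5038, and (23−19)/(19−7) = 0.3333.
2.5038 ≥ 0.3333, so cooperation is sustainable.

No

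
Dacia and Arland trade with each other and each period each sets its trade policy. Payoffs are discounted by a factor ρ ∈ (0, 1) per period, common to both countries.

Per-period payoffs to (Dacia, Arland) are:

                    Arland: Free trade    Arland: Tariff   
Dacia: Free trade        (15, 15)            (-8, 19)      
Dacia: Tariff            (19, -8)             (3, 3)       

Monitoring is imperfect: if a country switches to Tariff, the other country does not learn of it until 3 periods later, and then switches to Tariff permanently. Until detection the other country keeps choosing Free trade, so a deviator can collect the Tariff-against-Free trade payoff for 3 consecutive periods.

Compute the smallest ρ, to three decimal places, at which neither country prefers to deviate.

Deviating for the 3 undetected periods gains 19−15 = 4 per period over cooperation, then loses 15−3 = 12 per period forever once punishment starts.
Gain: 4(1 + ρ + … + ρ^2); loss: 12·ρ^3/(1−ρ).
No profitable deviation ⇔ 4(1−ρ^3) ≤ 12·ρ^3, i.e. ρ^3 ≥ 4/(4+12) = 1/4.
Hence ρ ≥ (1/4)^(1/3) ≈ 0.630.

0.630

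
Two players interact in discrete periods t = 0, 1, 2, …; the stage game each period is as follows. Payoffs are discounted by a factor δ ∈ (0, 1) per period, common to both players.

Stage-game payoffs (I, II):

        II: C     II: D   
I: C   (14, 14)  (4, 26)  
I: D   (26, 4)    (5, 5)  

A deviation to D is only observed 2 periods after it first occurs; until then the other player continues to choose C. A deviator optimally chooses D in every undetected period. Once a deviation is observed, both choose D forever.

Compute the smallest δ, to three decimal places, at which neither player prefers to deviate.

A deviator earns 26 for 2 periods, then 5 forever; cooperating earns 14 forever. Multiplying the IC by (1−δ):
14 ≥ 26(1−δ^2) + 5δ^2, so 21·δ^2 ≥ 12 and δ^2 ≥ 4/7.
δ ≥ (4/7)^(1/2) ≈ 0.756.

0.756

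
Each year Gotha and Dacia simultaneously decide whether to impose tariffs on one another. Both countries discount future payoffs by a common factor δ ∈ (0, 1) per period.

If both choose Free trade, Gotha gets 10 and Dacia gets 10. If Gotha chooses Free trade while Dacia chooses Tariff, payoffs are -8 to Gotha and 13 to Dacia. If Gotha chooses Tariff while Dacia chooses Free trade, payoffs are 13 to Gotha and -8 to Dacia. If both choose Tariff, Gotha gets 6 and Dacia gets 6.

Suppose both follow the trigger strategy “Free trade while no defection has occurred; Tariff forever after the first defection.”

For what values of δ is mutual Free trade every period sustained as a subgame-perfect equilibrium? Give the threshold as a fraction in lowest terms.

Under grim trigger the critical discount factor is (T−C)/(T−P) with T = 13, C = 10, P = 6.
δ* = (13−10)/(13−6) = 3/7.

3/7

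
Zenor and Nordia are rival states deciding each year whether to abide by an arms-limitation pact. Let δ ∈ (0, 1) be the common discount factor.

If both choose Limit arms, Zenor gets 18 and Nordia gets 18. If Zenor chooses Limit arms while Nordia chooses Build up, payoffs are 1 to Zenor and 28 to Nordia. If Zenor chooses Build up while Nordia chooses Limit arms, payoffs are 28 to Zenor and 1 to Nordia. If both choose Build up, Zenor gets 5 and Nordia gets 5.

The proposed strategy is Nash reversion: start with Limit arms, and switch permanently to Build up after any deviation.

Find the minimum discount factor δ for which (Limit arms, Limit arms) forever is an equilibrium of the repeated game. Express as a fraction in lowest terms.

18/(1−δ) ≥ 28 + 5δ/(1−δ)
18 ≥ 28 − 23δ
δ ≥ 10/23.

10/23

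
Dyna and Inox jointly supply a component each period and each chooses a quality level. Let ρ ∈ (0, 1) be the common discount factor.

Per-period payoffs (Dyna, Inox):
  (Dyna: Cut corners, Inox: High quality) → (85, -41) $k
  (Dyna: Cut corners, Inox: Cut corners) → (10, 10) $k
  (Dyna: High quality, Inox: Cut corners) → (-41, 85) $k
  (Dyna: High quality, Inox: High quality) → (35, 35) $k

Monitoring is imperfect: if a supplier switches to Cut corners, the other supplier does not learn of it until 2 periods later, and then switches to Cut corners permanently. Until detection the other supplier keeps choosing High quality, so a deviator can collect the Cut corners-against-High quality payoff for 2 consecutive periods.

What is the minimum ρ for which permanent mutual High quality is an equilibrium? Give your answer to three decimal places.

0.816

Deviating for the 2 undetected periods gains 85−35 = 50 per period over cooperation, then loses 35−10 = 25 per period forever once punishment starts.
Gain: 50(1 + ρ + … + ρ^1); loss: 25·ρ^2/(1−ρ).
No profitable deviation ⇔ 50(1−ρ^2) ≤ 25·ρ^2, i.e. ρ^2 ≥ 50/(50+25) = 2/3.
Hence ρ ≥ (2/3)^(1/2) ≈ 0.816.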